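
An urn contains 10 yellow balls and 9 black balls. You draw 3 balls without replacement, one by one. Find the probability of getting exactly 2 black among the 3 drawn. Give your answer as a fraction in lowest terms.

120/323

One ordering (black drawn first) has probability 9/19 × 8/18 × 10/17 = 720/5814 = 40/323.
There are C(3,2) = 3 such orderings, each equally likely, so P = 3 × 40/323 = 120/323.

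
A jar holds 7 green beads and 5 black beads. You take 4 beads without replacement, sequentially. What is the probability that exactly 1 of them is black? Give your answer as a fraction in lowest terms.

One ordering (black drawn first) has probability 5/12 × 7/11 × 6/10 × 5/9 = 1050/11880 = 35/396.
There are C(4,1) = 4 such orderings, each equally likely, so P = 4 × 35/396 = 35/99.

35/99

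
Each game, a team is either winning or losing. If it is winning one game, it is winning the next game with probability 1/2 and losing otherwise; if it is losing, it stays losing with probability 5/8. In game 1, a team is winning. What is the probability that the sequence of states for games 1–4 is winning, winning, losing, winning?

Game 1 is given. For each transition, use the conditional probability from the current state:
P(winning | winning) = 1/2; P(losing | winning) = 1/2; P(winning | losing) = 3/8.
P = 1/2 × 1/2 × 3/8 = 3/32.

3/32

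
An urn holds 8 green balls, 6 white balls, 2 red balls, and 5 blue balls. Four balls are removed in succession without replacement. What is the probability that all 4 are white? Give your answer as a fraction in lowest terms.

P(every draw is white) = 6/21 × 5/20 × 4/19 × 3/18 = 360/143640 = 1/399.

1/399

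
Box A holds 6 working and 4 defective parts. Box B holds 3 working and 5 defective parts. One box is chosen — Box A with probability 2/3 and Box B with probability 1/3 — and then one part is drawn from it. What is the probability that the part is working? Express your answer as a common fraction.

From Box A: P(working) = 6/10.
From Box B: P(working) = 3/8.
Total probability = (2/3)(6/10) + (1/3)(3/8) = 21/40.

21/40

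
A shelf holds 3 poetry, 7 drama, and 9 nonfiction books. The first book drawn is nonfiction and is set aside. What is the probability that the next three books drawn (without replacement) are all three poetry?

After the first draw, 3 of the remaining 18 books are poetry.
P = 3/18 × 2/17 × 1/16 = 6/4896 = 1/816.

1/816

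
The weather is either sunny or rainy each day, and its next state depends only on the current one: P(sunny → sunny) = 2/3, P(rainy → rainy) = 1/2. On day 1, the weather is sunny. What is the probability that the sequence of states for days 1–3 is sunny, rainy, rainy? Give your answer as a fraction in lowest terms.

Day 1 is given. For each transition, use the conditional probability from the current state:
P(rainy | sunny) = 1/3; P(rainy | rainy) = 1/2.
P = 1/3 × 1/2 = 1/6.

1/6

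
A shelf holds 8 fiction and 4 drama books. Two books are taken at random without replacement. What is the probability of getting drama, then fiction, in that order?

8/33

Each draw changes the counts, so multiply the conditional probabilities along the sequence:
P = 4/12 × 8/11 = 32/132 = 8/33.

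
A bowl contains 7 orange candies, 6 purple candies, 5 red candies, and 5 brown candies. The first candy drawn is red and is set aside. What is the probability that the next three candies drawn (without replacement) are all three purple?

1/77

After the first draw, 6 of the remaining 22 candies are purple.
P = 6/22 × 5/21 × 4/20 = 120/9240 = 1/77.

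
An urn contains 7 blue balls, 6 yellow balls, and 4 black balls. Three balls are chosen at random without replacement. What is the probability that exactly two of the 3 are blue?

One ordering (blue drawn first) has probability 7/17 × 6/16 × 10/15 = 420/4080 = 7/68.
There are C(3,2) = 3 such orderings, each equally likely, so P = 3 × 7/68 = 21/68.

21/68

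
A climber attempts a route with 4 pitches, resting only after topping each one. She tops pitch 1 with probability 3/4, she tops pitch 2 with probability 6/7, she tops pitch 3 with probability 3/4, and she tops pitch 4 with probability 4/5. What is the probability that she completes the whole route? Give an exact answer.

27/70

The events are sequential, so multiply the conditional probabilities:
P = 3/4 × 6/7 × 3/4 × 4/5 = 216/560 = 27/70.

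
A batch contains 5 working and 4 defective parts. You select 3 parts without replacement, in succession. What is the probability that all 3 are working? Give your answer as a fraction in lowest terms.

P(every draw is working) = 5/9 × 4/8 × 3/7 = 60/504 = 5/42.

5/42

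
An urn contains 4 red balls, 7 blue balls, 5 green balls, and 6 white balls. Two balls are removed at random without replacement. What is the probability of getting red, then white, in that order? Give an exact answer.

4/77

Each draw changes the counts, so multiply the conditional probabilities along the sequence:
P = 4/22 × 6/21 = 24/462 = 4/77.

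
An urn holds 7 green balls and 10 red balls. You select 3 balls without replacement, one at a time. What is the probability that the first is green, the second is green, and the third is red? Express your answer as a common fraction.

Each draw changes the counts, so multiply the conditional probabilities along the sequence:
P = 7/17 × 6/16 × 10/15 = 420/4080 = 7/68.

7/68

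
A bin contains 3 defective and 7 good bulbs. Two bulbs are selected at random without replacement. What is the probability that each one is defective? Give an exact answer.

1/15

P = 3/10 × 2/9 = 6/90 = 1/15.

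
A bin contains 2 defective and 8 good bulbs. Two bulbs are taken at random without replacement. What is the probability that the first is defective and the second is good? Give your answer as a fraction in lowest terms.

Chain rule:
P = 2/10 × 8/9 = 16/90 = 8/45.

8/45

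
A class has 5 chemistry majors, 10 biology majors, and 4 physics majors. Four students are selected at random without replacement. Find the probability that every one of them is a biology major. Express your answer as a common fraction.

P(all biology majors) = 10/19 × 9/18 × 8/17 × 7/16 = 5040/93024 = 35/646.

35/646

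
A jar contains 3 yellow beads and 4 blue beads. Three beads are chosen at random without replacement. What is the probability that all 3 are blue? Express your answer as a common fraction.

P(every draw is blue) = 4/7 × 3/6 × 2/5 = 24/210 = 4/35.

4/35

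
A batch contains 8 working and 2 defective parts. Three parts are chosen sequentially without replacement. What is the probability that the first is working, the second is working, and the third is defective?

Each draw changes the counts, so multiply the conditional probabilities along the sequence:
P = 8/10 × 7/9 × 2/8 = 112/720 = 7/45.

7/45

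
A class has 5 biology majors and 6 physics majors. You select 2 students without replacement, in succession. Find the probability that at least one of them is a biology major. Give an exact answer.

P(no biology majors) = 6/11 × 5/10 = 30/110 = 3/11.
P(at least one) = 1 − 3/11 = 8/11.

8/11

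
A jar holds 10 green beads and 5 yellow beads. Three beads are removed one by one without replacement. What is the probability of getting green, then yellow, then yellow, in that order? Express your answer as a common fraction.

Chain rule:
P = 10/15 × 5/14 × 4/13 = 200/2730 = 20/273.

20/273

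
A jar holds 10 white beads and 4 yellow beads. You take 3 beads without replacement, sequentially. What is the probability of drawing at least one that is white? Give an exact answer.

P(no white) = 4/14 × 3/13 × 2/12 = 24/2184 = 1/91.
P(at least one) = 1 − 1/91 = 90/91.

90/91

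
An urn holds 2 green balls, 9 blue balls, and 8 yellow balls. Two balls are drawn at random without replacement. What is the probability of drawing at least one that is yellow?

116/171

P(no yellow) = 11/19 × 10/18 = 110/342 = 55/171.
P(at least one) = 1 − 55/171 = 116/171.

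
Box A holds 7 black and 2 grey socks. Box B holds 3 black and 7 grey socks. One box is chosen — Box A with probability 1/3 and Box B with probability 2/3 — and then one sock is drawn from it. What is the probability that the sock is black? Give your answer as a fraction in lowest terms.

From Box A: P(black) = 7/9.
From Box B: P(black) = 3/10.
Total probability = (1/3)(7/9) + (2/3)(3/10) = 62/135.

62/135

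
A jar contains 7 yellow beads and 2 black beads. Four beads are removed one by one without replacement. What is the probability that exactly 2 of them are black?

One ordering (black drawn first) has probability 2/9 × 1/8 × 7/7 × 6/6 = 84/3024 = 1/36.
There are C(4,2) = 6 such orderings, each equally likely, so P = 6 × 1/36 = 1/6.

1/6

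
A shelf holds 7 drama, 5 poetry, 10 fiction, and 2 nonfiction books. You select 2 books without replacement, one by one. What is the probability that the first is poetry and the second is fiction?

25/276

Multiply the probability of each draw given the previous ones:
P = 5/24 × 10/23 = 50/552 = 25/276.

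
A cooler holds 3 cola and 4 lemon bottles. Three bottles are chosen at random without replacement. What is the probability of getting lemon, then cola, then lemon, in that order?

6/35

Each draw changes the counts, so multiply the conditional probabilities along the sequence:
P = 4/7 × 3/6 × 3/5 = 36/210 = 6/35.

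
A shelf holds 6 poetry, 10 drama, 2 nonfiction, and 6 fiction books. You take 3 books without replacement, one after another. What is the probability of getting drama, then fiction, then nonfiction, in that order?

Chain rule:
P = 10/24 × 6/23 × 2/22 = 120/12144 = 5/506.

5/506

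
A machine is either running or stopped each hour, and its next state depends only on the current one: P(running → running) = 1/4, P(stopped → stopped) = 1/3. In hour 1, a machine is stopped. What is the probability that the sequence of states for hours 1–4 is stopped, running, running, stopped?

Hour 1 is given. For each transition, use the conditional probability from the current state:
P(running | stopped) = 2/3; P(running | running) = 1/4; P(stopped | running) = 3/4.
P = 2/3 × 1/4 × 3/4 = 6/48 = 1/8.

1/8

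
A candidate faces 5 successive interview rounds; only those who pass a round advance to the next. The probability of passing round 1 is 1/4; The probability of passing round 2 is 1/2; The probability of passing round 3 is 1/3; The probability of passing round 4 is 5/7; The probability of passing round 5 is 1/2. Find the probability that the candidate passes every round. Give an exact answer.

5/336

Multiplying along the chain,
P = 1/4 × 1/2 × 1/3 × 5/7 × 1/2 = 5/336.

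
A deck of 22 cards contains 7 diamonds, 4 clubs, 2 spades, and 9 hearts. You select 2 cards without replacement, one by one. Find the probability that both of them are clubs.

P(every draw is a club) = 4/22 × 3/21 = 12/462 = 2/77.

2/77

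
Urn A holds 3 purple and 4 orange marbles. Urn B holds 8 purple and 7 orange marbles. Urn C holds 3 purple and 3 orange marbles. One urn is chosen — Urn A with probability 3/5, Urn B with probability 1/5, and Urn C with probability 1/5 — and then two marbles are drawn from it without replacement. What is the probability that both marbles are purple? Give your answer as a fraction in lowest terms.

From Urn A: P(both purple) = (3/7)(2/6) = 1/7.
From Urn B: P(both purple) = (8/15)(7/14) = 4/15.
From Urn C: P(both purple) = (3/6)(2/5) = 1/5.
Total probability = (3/5)(1/7) + (1/5)(4/15) + (1/5)(1/5) = 94/525.

94/525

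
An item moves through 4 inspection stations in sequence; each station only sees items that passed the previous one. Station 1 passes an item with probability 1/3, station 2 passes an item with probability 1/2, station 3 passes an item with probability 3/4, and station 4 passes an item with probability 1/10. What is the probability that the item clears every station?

Each stage is reached only if all earlier stages succeed, so
P = 1/3 × 1/2 × 3/4 × 1/10 = 3/240 = 1/80.

1/80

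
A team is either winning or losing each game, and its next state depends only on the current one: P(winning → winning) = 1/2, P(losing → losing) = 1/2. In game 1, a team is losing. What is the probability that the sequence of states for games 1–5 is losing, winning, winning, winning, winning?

Game 1 is given. For each transition, use the conditional probability from the current state:
P(winning | losing) = 1/2; P(winning | winning) = 1/2; P(winning | winning) = 1/2; P(winning | winning) = 1/2.
P = 1/2 × 1/2 × 1/2 × 1/2 = 1/16.

1/16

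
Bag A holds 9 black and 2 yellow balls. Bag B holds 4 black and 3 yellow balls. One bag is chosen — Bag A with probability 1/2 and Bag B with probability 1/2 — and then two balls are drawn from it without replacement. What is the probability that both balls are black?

181/385

From Bag A: P(both black) = (9/11)(8/10) = 36/55.
From Bag B: P(both black) = (4/7)(3/6) = 2/7.
Total probability = (1/2)(36/55) + (1/2)(2/7) = 181/385.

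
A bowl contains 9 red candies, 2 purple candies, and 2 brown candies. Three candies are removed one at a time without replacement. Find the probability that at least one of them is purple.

11/26

P(no purple) = 11/13 × 10/12 × 9/11 = 990/1716 = 15/26.
P(at least one) = 1 − 15/26 = 11/26.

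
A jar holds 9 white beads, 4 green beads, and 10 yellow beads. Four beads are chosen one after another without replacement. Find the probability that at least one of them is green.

4979/8855

P(no green) = 19/23 × 18/22 × 17/21 × 16/20 = 93024/212520 = 3876/8855.
P(at least one) = 1 − 3876/8855 = 4979/8855.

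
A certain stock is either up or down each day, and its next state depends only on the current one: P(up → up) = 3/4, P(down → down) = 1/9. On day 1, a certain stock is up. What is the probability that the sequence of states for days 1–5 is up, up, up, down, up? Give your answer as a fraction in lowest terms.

1/8

Day 1 is given. For each transition, use the conditional probability from the current state:
P(up | up) = 3/4; P(up | up) = 3/4; P(down | up) = 1/4; P(up | down) = 8/9.
P = 3/4 × 3/4 × 1/4 × 8/9 = 72/576 = 1/8.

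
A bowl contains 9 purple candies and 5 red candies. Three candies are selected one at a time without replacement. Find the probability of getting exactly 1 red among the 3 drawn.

45/91

One ordering (red drawn first) has probability 5/14 × 9/13 × 8/12 = 360/2184 = 15/91.
There are C(3,1) = 3 such orderings, each equally likely, so P = 3 × 15/91 = 45/91.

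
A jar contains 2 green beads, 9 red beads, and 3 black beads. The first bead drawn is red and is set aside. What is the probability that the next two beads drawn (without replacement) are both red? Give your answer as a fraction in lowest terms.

With the first bead removed, 8 red remain out of 13.
P = 8/13 × 7/12 = 56/156 = 14/39.

14/39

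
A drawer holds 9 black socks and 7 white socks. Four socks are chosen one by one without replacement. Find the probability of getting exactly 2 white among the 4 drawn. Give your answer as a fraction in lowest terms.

27/65

One ordering (white drawn first) has probability 7/16 × 6/15 × 9/14 × 8/13 = 3024/43680 = 9/130.
There are C(4,2) = 6 such orderings, each equally likely, so P = 6 × 9/130 = 27/65.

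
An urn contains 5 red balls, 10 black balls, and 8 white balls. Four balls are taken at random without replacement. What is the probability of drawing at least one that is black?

148/161

P(no black) = 13/23 × 12/22 × 11/21 × 10/20 = 17160/212520 = 13/161.
P(at least one) = 1 − 13/161 = 148/161.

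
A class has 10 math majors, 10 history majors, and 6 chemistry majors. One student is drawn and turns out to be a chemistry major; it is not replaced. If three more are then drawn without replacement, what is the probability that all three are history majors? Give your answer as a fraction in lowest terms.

After the first draw, 10 of the remaining 25 students are history majors.
P = 10/25 × 9/24 × 8/23 = 720/13800 = 6/115.

6/115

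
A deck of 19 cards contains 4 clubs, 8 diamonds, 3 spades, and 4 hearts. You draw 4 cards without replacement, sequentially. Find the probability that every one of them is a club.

P = 4/19 × 3/18 × 2/17 × 1/16 = 24/93024 = 1/3876.

1/3876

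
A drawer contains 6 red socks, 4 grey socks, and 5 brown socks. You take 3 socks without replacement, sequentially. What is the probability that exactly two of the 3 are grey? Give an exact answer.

66/455

One ordering (grey drawn first) has probability 4/15 × 3/14 × 11/13 = 132/2730 = 22/455.
There are C(3,2) = 3 such orderings, each equally likely, so P = 3 × 22/455 = 66/455.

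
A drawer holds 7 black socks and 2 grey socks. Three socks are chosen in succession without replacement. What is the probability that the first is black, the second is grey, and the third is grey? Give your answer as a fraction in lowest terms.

Each draw changes the counts, so multiply the conditional probabilities along the sequence:
P = 7/9 × 2/8 × 1/7 = 14/504 = 1/36.

1/36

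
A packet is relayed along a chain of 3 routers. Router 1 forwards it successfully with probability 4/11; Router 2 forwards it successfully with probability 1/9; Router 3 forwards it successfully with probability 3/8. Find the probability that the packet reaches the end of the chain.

1/66

Multiplying along the chain,
P = 4/11 × 1/9 × 3/8 = 12/792 = 1/66.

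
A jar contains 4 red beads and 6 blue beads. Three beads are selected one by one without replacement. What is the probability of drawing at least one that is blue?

P(no blue) = 4/10 × 3/9 × 2/8 = 24/720 = 1/30.
P(at least one) = 1 − 1/30 = 29/30.

29/30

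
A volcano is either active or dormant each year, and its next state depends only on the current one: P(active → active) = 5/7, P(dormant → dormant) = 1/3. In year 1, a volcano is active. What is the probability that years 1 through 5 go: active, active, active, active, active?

625/2401

Year 1 is given. For each transition, use the conditional probability from the current state:
P(active | active) = 5/7; P(active | active) = 5/7; P(active | active) = 5/7; P(active | active) = 5/7.
P = 5/7 × 5/7 × 5/7 × 5/7 = 625/2401.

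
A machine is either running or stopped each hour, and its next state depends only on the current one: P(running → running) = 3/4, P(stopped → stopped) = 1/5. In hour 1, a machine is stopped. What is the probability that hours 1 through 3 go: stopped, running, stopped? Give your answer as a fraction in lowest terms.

Hour 1 is given. For each transition, use the conditional probability from the current state:
P(running | stopped) = 4/5; P(stopped | running) = 1/4.
P = 4/5 × 1/4 = 4/20 = 1/5.

1/5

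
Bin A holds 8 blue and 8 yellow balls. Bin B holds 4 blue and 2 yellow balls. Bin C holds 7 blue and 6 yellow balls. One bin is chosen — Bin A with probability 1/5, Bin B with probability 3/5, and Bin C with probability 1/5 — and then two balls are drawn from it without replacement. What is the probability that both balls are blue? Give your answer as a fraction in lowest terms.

332/975

From Bin A: P(both blue) = (8/16)(7/15) = 7/30.
From Bin B: P(both blue) = (4/6)(3/5) = 2/5.
From Bin C: P(both blue) = (7/13)(6/12) = 7/26.
Total probability = (1/5)(7/30) + (3/5)(2/5) + (1/5)(7/26) = 332/975.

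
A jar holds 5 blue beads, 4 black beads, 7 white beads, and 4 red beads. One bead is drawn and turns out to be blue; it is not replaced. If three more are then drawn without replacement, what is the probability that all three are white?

35/969

After the first draw, 7 of the remaining 19 beads are white.
P = 7/19 × 6/18 × 5/17 = 210/5814 = 35/969.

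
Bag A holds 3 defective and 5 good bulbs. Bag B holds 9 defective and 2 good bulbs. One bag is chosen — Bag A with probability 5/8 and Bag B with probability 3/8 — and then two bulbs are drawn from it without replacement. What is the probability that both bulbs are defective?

From Bag A: P(both defective) = (3/8)(2/7) = 3/28.
From Bag B: P(both defective) = (9/11)(8/10) = 36/55.
Total probability = (5/8)(3/28) + (3/8)(36/55) = 3849/12320.

3849/12320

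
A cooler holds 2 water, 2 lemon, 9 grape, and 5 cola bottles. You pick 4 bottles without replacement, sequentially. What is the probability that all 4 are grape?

7/170

P(all grape) = 9/18 × 8/17 × 7/16 × 6/15 = 3024/73440 = 7/170.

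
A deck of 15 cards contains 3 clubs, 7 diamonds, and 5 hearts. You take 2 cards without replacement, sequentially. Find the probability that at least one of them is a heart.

4/7

P(no hearts) = 10/15 × 9/14 = 90/210 = 3/7.
P(at least one) = 1 − 3/7 = 4/7.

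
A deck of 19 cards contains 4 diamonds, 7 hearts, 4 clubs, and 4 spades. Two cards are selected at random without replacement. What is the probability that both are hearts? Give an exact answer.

P(every draw is a heart) = 7/19 × 6/18 = 42/342 = 7/57.

7/57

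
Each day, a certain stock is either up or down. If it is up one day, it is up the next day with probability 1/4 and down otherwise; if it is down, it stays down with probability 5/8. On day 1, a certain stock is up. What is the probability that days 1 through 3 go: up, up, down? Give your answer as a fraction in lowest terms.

3/16

Day 1 is given. For each transition, use the conditional probability from the current state:
P(up | up) = 1/4; P(down | up) = 3/4.
P = 1/4 × 3/4 = 3/16.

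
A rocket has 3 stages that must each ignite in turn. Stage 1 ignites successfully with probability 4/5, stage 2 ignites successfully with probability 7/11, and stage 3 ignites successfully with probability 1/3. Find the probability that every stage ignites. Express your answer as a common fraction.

28/165

Multiplying along the chain,
P = 4/5 × 7/11 × 1/3 = 28/165.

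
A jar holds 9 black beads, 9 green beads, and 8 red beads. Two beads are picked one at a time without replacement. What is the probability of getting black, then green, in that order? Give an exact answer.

Multiply the probability of each draw given the previous ones:
P = 9/26 × 9/25 = 81/650.

81/650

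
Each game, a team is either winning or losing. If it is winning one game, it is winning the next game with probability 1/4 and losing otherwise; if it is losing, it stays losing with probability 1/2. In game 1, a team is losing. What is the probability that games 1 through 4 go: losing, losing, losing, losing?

1/8

Game 1 is given. For each transition, use the conditional probability from the current state:
P(losing | losing) = 1/2; P(losing | losing) = 1/2; P(losing | losing) = 1/2.
P = 1/2 × 1/2 × 1/2 = 1/8.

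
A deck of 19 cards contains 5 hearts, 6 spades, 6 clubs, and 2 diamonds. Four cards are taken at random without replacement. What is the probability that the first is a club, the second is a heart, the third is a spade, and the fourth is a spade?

Chain rule:
P = 6/19 × 5/18 × 6/17 × 5/16 = 900/93024 = 25/2584.

25/2584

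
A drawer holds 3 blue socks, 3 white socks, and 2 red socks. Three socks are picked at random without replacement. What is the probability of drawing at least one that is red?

P(no red) = 6/8 × 5/7 × 4/6 = 120/336 = 5/14.
P(at least one) = 1 − 5/14 = 9/14.

9/14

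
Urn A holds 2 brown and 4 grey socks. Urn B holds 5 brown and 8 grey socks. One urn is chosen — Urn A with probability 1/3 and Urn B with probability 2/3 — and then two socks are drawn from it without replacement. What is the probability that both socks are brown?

7/65

From Urn A: P(both brown) = (2/6)(1/5) = 1/15.
From Urn B: P(both brown) = (5/13)(4/12) = 5/39.
Total probability = (1/3)(1/15) + (2/3)(5/39) = 7/65.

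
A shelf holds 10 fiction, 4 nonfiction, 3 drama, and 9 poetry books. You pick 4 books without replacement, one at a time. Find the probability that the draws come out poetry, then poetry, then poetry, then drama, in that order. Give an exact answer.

Chain rule:
P = 9/26 × 8/25 × 7/24 × 3/23 = 1512/358800 = 63/14950.

63/14950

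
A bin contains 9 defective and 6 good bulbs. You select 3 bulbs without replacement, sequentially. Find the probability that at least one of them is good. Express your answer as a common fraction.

53/65

P(no good) = 9/15 × 8/14 × 7/13 = 504/2730 = 12/65.
P(at least one) = 1 − 12/65 = 53/65.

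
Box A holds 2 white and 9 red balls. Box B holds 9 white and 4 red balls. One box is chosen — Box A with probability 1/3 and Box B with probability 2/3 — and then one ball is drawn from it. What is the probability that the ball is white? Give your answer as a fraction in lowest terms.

From Box A: P(white) = 2/11.
From Box B: P(white) = 9/13.
Total probability = (1/3)(2/11) + (2/3)(9/13) = 224/429.

224/429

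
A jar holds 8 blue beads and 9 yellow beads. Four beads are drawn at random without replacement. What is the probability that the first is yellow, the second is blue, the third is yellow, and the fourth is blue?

Chain rule:
P = 9/17 × 8/16 × 8/15 × 7/14 = 4032/57120 = 6/85.

6/85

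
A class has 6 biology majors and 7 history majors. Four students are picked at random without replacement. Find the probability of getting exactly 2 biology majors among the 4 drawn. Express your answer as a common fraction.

63/143

One ordering (biology majors drawn first) has probability 6/13 × 5/12 × 7/11 × 6/10 = 1260/17160 = 21/286.
There are C(4,2) = 6 such orderings, each equally likely, so P = 6 × 21/286 = 63/143.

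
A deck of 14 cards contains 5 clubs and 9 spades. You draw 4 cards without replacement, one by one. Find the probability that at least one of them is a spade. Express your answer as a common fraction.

996/1001

P(no spades) = 5/14 × 4/13 × 3/12 × 2/11 = 120/24024 = 5/1001.
P(at least one) = 1 − 5/1001 = 996/1001.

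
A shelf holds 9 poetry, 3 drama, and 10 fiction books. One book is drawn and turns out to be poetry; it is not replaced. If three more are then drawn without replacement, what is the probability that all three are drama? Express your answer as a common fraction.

After the first draw, 3 of the remaining 21 books are drama.
P = 3/21 × 2/20 × 1/19 = 6/7980 = 1/1330.

1/1330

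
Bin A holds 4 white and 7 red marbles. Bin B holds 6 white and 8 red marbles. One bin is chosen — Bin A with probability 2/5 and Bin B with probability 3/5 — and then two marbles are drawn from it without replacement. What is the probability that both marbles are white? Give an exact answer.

From Bin A: P(both white) = (4/11)(3/10) = 6/55.
From Bin B: P(both white) = (6/14)(5/13) = 15/91.
Total probability = (2/5)(6/55) + (3/5)(15/91) = 3567/25025.

3567/25025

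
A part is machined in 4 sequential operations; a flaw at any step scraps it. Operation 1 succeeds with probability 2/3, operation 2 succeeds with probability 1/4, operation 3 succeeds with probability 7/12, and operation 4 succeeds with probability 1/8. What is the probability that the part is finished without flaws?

7/576

The events are sequential, so multiply the conditional probabilities:
P = 2/3 × 1/4 × 7/12 × 1/8 = 14/1152 = 7/576.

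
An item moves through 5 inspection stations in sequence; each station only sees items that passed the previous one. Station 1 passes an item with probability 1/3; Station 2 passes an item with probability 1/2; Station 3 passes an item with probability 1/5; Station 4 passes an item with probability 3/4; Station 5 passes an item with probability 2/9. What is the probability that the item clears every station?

1/180

Multiplying along the chain,
P = 1/3 × 1/2 × 1/5 × 3/4 × 2/9 = 6/1080 = 1/180.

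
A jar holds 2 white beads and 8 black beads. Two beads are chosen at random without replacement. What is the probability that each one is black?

28/45

P(all black) = 8/10 × 7/9 = 56/90 = 28/45.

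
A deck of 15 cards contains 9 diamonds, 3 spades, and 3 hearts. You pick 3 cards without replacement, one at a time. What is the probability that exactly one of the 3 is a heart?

198/455

One ordering (a heart drawn first) has probability 3/15 × 12/14 × 11/13 = 396/2730 = 66/455.
There are C(3,1) = 3 such orderings, each equally likely, so P = 3 × 66/455 = 198/455.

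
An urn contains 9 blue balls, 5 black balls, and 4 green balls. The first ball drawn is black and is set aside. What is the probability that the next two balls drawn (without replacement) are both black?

With the first ball removed, 4 black remain out of 17.
P = 4/17 × 3/16 = 12/272 = 3/68.

3/68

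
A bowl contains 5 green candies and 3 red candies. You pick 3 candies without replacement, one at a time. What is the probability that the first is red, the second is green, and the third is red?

5/56

Each draw changes the counts, so multiply the conditional probabilities along the sequence:
P = 3/8 × 5/7 × 2/6 = 30/336 = 5/56.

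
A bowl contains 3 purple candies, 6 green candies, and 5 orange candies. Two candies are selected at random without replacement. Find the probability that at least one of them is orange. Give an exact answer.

55/91

P(no orange) = 9/14 × 8/13 = 72/182 = 36/91.
P(at least one) = 1 − 36/91 = 55/91.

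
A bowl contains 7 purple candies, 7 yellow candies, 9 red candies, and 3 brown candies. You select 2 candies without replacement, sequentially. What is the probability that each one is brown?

P(all brown) = 3/26 × 2/25 = 6/650 = 3/325.

3/325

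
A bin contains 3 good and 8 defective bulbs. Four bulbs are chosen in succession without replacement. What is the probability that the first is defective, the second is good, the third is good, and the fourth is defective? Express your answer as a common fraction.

Each draw changes the counts, so multiply the conditional probabilities along the sequence:
P = 8/11 × 3/10 × 2/9 × 7/8 = 336/7920 = 7/165.

7/165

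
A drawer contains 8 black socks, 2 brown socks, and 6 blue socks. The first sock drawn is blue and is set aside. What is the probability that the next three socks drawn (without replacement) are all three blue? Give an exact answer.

After the first draw, 5 of the remaining 15 socks are blue.
P = 5/15 × 4/14 × 3/13 = 60/2730 = 2/91.

2/91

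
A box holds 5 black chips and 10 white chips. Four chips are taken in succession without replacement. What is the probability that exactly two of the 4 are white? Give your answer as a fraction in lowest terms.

30/91

One ordering (white drawn first) has probability 10/15 × 9/14 × 5/13 × 4/12 = 1800/32760 = 5/91.
There are C(4,2) = 6 such orderings, each equally likely, so P = 6 × 5/91 = 30/91.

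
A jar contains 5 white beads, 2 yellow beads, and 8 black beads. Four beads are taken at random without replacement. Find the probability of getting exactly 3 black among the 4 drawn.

56/195

One ordering (black drawn first) has probability 8/15 × 7/14 × 6/13 × 7/12 = 2352/32760 = 14/195.
There are C(4,3) = 4 such orderings, each equally likely, so P = 4 × 14/195 = 56/195.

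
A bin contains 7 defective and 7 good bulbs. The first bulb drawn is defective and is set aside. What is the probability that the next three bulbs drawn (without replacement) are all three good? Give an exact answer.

35/286

After the first draw, 7 of the remaining 13 bulbs are good.
P = 7/13 × 6/12 × 5/11 = 210/1716 = 35/286.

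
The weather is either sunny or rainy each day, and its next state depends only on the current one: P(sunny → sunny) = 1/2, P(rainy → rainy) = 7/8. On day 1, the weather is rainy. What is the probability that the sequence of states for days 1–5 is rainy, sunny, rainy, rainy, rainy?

49/1024

Day 1 is given. For each transition, use the conditional probability from the current state:
P(sunny | rainy) = 1/8; P(rainy | sunny) = 1/2; P(rainy | rainy) = 7/8; P(rainy | rainy) = 7/8.
P = 1/8 × 1/2 × 7/8 × 7/8 = 49/1024.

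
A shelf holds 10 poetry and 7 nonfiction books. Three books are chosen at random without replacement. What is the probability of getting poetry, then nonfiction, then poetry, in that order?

Each draw changes the counts, so multiply the conditional probabilities along the sequence:
P = 10/17 × 7/16 × 9/15 = 630/4080 = 21/136.

21/136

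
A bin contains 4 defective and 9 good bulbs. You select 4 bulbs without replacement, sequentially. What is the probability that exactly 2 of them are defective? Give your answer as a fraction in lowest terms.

One ordering (defective drawn first) has probability 4/13 × 3/12 × 9/11 × 8/10 = 864/17160 = 36/715.
There are C(4,2) = 6 such orderings, each equally likely, so P = 6 × 36/715 = 216/715.

216/715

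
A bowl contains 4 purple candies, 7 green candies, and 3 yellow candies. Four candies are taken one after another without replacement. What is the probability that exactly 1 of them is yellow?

One ordering (yellow drawn first) has probability 3/14 × 11/13 × 10/12 × 9/11 = 2970/24024 = 45/364.
There are C(4,1) = 4 such orderings, each equally likely, so P = 4 × 45/364 = 45/91.

45/91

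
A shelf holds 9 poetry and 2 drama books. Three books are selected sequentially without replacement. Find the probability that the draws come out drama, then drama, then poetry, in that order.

Each draw changes the counts, so multiply the conditional probabilities along the sequence:
P = 2/11 × 1/10 × 9/9 = 18/990 = 1/55.

1/55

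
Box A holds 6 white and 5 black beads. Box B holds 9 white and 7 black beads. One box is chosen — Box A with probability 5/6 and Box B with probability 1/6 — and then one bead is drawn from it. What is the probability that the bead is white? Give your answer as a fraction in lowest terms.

193/352

From Box A: P(white) = 6/11.
From Box B: P(white) = 9/16.
Total probability = (5/6)(6/11) + (1/6)(9/16) = 193/352.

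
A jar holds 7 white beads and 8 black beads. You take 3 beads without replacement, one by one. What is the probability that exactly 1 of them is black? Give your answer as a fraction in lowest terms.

One ordering (black drawn first) has probability 8/15 × 7/14 × 6/13 = 336/2730 = 8/65.
There are C(3,1) = 3 such orderings, each equally likely, so P = 3 × 8/65 = 24/65.

24/65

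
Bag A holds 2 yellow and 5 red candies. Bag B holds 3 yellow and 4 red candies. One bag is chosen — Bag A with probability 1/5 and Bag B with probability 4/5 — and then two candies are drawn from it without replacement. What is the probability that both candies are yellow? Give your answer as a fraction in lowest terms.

From Bag A: P(both yellow) = (2/7)(1/6) = 1/21.
From Bag B: P(both yellow) = (3/7)(2/6) = 1/7.
Total probability = (1/5)(1/21) + (4/5)(1/7) = 13/105.

13/105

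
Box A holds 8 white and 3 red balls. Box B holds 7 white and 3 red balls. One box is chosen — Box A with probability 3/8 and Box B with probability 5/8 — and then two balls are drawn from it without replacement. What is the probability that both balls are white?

637/1320

From Box A: P(both white) = (8/11)(7/10) = 28/55.
From Box B: P(both white) = (7/10)(6/9) = 7/15.
Total probability = (3/8)(28/55) + (5/8)(7/15) = 637/1320.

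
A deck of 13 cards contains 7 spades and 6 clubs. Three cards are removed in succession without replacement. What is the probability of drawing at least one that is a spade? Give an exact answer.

P(no spades) = 6/13 × 5/12 × 4/11 = 120/1716 = 10/143.
P(at least one) = 1 − 10/143 = 133/143.

133/143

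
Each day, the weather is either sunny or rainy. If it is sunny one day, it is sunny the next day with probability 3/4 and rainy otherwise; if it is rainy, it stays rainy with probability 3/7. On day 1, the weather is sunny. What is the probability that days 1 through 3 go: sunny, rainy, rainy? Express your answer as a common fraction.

Day 1 is given. For each transition, use the conditional probability from the current state:
P(rainy | sunny) = 1/4; P(rainy | rainy) = 3/7.
P = 1/4 × 3/7 = 3/28.

3/28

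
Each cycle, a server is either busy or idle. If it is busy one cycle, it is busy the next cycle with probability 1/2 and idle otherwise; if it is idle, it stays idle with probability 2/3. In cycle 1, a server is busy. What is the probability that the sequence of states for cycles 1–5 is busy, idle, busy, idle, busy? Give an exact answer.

Cycle 1 is given. For each transition, use the conditional probability from the current state:
P(idle | busy) = 1/2; P(busy | idle) = 1/3; P(idle | busy) = 1/2; P(busy | idle) = 1/3.
P = 1/2 × 1/3 × 1/2 × 1/3 = 1/36.

1/36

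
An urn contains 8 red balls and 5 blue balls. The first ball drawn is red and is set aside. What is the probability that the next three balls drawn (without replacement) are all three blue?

With the first ball removed, 5 blue remain out of 12.
P = 5/12 × 4/11 × 3/10 = 60/1320 = 1/22.

1/22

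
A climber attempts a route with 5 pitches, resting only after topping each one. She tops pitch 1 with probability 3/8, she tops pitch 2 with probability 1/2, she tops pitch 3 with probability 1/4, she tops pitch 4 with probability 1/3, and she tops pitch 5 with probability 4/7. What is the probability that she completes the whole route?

Each stage is reached only if all earlier stages succeed, so
P = 3/8 × 1/2 × 1/4 × 1/3 × 4/7 = 12/1344 = 1/112.

1/112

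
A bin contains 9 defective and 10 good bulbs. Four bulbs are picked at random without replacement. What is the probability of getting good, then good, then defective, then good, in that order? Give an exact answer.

Each draw changes the counts, so multiply the conditional probabilities along the sequence:
P = 10/19 × 9/18 × 9/17 × 8/16 = 6480/93024 = 45/646.

45/646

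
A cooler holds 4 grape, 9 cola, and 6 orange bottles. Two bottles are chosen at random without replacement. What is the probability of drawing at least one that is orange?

31/57

P(no orange) = 13/19 × 12/18 = 156/342 = 26/57.
P(at least one) = 1 − 26/57 = 31/57.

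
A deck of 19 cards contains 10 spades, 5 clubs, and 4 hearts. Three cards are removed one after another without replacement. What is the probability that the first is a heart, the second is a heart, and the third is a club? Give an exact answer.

10/969

Chain rule:
P = 4/19 × 3/18 × 5/17 = 60/5814 = 10/969.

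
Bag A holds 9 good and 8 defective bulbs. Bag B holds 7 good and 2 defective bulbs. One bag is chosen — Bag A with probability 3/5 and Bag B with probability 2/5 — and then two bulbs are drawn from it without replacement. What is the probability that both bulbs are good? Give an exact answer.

From Bag A: P(both good) = (9/17)(8/16) = 9/34.
From Bag B: P(both good) = (7/9)(6/8) = 7/12.
Total probability = (3/5)(9/34) + (2/5)(7/12) = 20/51.

20/51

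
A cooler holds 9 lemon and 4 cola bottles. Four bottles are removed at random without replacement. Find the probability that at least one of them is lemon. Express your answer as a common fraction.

P(no lemon) = 4/13 × 3/12 × 2/11 × 1/10 = 24/17160 = 1/715.
P(at least one) = 1 − 1/715 = 714/715.

714/715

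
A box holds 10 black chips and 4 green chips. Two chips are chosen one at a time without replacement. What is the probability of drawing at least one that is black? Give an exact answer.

85/91

P(no black) = 4/14 × 3/13 = 12/182 = 6/91.
P(at least one) = 1 − 6/91 = 85/91.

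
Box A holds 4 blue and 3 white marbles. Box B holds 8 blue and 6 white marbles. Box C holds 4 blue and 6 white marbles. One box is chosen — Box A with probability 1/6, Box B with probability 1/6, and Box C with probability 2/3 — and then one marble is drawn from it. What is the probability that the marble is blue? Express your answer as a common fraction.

From Box A: P(blue) = 4/7.
From Box B: P(blue) = 8/14.
From Box C: P(blue) = 4/10.
Total probability = (1/6)(4/7) + (1/6)(8/14) + (2/3)(4/10) = 16/35.

16/35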